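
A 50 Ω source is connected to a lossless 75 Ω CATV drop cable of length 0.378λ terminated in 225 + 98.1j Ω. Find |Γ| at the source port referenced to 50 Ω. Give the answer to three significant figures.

βl = 2π × 0.378 = 136°
tan(βl) = -0.963
Z_in = Z_0·(Z_L + jZ_0·tanβl)/(Z_0 + jZ_L·tanβl) = 32.2 + j52.7 Ω
Γ_s = (Z_in − Z_s)/(Z_in + Z_s) = (-17.8 + j52.7)/(82.2 + j52.7), |Γ_s| = 0.569

|Γ| ≈ 0.569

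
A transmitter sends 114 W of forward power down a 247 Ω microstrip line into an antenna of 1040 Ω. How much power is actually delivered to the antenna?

Γ = (1040 − 247)/(1040 + 247) = 0.616
|Γ|² = 0.38
P_refl = |Γ|²·P_inc = 43.3 W, P_del = (1 − |Γ|²)·P_inc = 70.7 W

P_delivered ≈ 70.7 W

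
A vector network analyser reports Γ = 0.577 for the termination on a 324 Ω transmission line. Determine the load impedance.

Z_L ≈ 1210 Ω

Z_L = Z_0·(1 + Γ)/(1 − Γ) = 324·(1.58)/(0.423)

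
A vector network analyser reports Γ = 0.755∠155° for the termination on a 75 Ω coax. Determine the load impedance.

Z_L = Z_0·(1 + Γ)/(1 − Γ) = 75·(0.316 + j0.319)/(1.68 − j0.319)

Z_L ≈ 11 + j16.3 Ω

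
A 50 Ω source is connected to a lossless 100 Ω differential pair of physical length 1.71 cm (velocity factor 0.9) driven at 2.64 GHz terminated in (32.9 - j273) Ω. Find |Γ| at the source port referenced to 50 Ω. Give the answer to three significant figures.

|Γ| ≈ 0.868

λ = v/f = 0.9·c / 2.64 GHz = 0.102 m
βl = 2π·l/λ = 2π × 0.167 = 60.2°
tan(βl) = 1.75
Z_in = Z_0·(Z_L + jZ_0·tanβl)/(Z_0 + jZ_L·tanβl) = 3.97 − j17.5 Ω
Γ_s = (Z_in − Z_s)/(Z_in + Z_s) = (-46 − j17.5)/(54 − j17.5), |Γ_s| = 0.868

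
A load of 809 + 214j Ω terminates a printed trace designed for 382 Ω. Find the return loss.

RL ≈ 8.07 dB

Γ = (427 + j214)/(1191 + j214), |Γ| = 0.395
RL = −20·log₁₀|Γ| = −20·log₁₀(0.395)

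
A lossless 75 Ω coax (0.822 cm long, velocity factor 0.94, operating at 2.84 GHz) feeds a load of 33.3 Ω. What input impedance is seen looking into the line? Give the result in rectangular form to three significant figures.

Z_in ≈ 41.5 + j32.4 Ω

λ = v/f = 0.94·c / 2.84 GHz = 0.0993 m
βl = 2π·l/λ = 2π × 0.0828 = 29.8°
tan(βl) = tan(29.8°) = 0.573
Z_in = Z_0·(Z_L + jZ_0·tanβl)/(Z_0 + jZ_L·tanβl)
     = 75·(33.3 + j43)/(75 + j19.1)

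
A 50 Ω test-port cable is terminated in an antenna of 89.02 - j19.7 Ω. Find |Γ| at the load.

Γ = (Z_L − Z_0)/(Z_L + Z_0) = (39.02 − j19.7)/(139 − j19.7)
|Γ| = 43.7/140

|Γ| ≈ 0.311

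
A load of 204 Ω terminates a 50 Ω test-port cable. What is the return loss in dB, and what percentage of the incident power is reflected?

RL ≈ 4.35 dB; 36.8% of incident power reflected

Γ = (204 − 50)/(204 + 50) = 0.606
RL = −20·log₁₀(0.606) = 4.35 dB
P_refl/P_inc = |Γ|² = 0.368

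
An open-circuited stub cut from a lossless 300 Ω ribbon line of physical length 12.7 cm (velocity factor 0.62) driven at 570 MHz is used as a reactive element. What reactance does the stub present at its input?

λ = v/f = 0.62·c / 570 MHz = 0.326 m
βl = 2π·l/λ = 2π × 0.389 = 140°
tan(βl) = -0.836
For an open-circuited stub, Z_in = −jZ_0·cot(βl) = −jZ_0/tan(βl)

X_in ≈ 359 Ω (inductive)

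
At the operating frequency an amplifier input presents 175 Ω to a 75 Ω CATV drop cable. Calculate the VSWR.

VSWR ≈ 2.33

For a purely resistive load, VSWR = R_L/Z_0 or Z_0/R_L (whichever > 1) = 175/75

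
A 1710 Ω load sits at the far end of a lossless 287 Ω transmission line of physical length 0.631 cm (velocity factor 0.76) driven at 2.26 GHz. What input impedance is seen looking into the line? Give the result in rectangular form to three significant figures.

Z_in ≈ 282 − j578 Ω

λ = v/f = 0.76·c / 2.26 GHz = 0.101 m
βl = 2π·l/λ = 2π × 0.0625 = 22.5°
tan(βl) = tan(22.5°) = 0.415
Z_in = Z_0·(Z_L + jZ_0·tanβl)/(Z_0 + jZ_L·tanβl)
     = 287·(1710 + j119)/(287 + j709)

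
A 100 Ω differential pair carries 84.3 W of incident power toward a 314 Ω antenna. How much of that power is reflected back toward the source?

P_reflected ≈ 22.5 W

Γ = (314 − 100)/(314 + 100) = 0.517
|Γ|² = 0.267
P_refl = |Γ|²·P_inc = 22.5 W, P_del = (1 − |Γ|²)·P_inc = 61.8 W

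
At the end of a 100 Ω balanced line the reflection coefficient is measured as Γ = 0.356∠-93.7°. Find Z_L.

Z_L ≈ 74.5 − j60.6 Ω

Z_L = Z_0·(1 + Γ)/(1 − Γ) = 100·(0.977 − j0.355)/(1.02 + j0.355)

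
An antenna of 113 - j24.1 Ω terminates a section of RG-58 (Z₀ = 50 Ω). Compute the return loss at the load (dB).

Γ = (63 − j24.1)/(163 − j24.1), |Γ| = 0.409
RL = −20·log₁₀|Γ| = −20·log₁₀(0.409)

RL ≈ 7.76 dB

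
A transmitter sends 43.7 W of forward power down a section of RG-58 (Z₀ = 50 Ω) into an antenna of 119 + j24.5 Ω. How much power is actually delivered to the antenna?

|Γ| = |(69 + j24.5)/(169 + j24.5)| = 0.429
|Γ|² = 0.184
P_refl = |Γ|²·P_inc = 8.03 W, P_del = (1 − |Γ|²)·P_inc = 35.7 W

P_delivered ≈ 35.7 W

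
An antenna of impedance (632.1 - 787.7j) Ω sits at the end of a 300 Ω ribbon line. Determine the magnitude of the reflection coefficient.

Γ = (Z_L − Z_0)/(Z_L + Z_0) = (332.1 − j787.7)/(932.1 − j787.7)
|Γ| = 855/1220

|Γ| ≈ 0.7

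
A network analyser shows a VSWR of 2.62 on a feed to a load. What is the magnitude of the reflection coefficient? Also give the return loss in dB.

|Γ| = (S − 1)/(S + 1) = (2.62 − 1)/(2.62 + 1) = 1.62/3.62
RL = −20·log₁₀|Γ| = −20·log₁₀(0.448)

|Γ| ≈ 0.448; return loss ≈ 6.98 dB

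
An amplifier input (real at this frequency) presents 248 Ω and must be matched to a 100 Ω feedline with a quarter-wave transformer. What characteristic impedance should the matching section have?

Z_qwt = √(Z_0·R_L) = √(100 × 248) = √24800

Z_qwt ≈ 157 Ω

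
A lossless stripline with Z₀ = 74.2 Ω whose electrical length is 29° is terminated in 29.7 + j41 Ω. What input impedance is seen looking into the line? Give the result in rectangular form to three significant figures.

tan(βl) = tan(29°) = 0.554
Z_in = Z_0·(Z_L + jZ_0·tanβl)/(Z_0 + jZ_L·tanβl)
     = 74.2·(29.7 + j82.1)/(51.5 + j16.5)

Z_in ≈ 73.2 + j95 Ω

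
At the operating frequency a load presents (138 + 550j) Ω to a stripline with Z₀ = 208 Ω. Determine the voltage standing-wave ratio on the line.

VSWR ≈ 12.6

Γ = (Z_L − Z_0)/(Z_L + Z_0) = (-70 + j550)/(346 + j550)
|Γ| = 554/650 = 0.853
VSWR = (1 + |Γ|)/(1 − |Γ|) = 1.85/0.147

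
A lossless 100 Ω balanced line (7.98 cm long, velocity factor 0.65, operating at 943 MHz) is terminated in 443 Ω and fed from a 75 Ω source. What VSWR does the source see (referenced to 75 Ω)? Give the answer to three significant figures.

VSWR ≈ 4.81

λ = v/f = 0.65·c / 943 MHz = 0.207 m
βl = 2π·l/λ = 2π × 0.386 = 139°
tan(βl) = -0.872
Z_in = Z_0·(Z_L + jZ_0·tanβl)/(Z_0 + jZ_L·tanβl) = 49 + j102 Ω
Γ_s = (Z_in − Z_s)/(Z_in + Z_s) = (-26 + j102)/(124 + j102), |Γ_s| = 0.656
VSWR = (1 + |Γ_s|)/(1 − |Γ_s|)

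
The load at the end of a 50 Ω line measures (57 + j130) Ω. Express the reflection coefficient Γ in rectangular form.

Γ = (Z_L − Z_0)/(Z_L + Z_0) = (7 + j130)/(107 + j130)

Γ ≈ 0.623 + j0.459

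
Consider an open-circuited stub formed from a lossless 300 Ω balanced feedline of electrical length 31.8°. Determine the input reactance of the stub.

tan(βl) = 0.62
For an open-circuited stub, Z_in = −jZ_0·cot(βl) = −jZ_0/tan(βl)

X_in ≈ -484 Ω (capacitive)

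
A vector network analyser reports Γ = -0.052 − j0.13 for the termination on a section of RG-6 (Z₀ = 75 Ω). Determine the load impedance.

Z_L ≈ 65.4 − j17.4 Ω

Z_L = Z_0·(1 + Γ)/(1 − Γ) = 75·(0.948 − j0.13)/(1.05 + j0.13)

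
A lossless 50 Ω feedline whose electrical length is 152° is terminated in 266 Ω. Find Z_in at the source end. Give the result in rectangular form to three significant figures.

Z_in ≈ 37.9 + j80.6 Ω

tan(βl) = tan(152°) = -0.532
Z_in = Z_0·(Z_L + jZ_0·tanβl)/(Z_0 + jZ_L·tanβl)
     = 50·(266 − j26.6)/(50 − j141)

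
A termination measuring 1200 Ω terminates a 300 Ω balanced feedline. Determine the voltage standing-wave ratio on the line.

VSWR ≈ 4

Γ = (1200 − 300)/(1200 + 300) = 0.6
VSWR = (1 + 0.6)/(1 − 0.6)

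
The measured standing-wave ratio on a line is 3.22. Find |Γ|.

|Γ| ≈ 0.526

|Γ| = (S − 1)/(S + 1) = (3.22 − 1)/(3.22 + 1) = 2.22/4.22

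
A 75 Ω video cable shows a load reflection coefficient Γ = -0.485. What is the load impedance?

Z_L ≈ 26 Ω

Z_L = Z_0·(1 + Γ)/(1 − Γ) = 75·(0.515)/(1.48)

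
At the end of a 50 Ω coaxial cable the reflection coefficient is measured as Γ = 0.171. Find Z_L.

Z_L = Z_0·(1 + Γ)/(1 − Γ) = 50·(1.17)/(0.829)

Z_L ≈ 70.6 Ω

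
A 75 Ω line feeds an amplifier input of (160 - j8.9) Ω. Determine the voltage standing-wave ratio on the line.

VSWR ≈ 2.14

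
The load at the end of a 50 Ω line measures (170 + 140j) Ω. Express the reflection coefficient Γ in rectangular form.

Γ = (Z_L − Z_0)/(Z_L + Z_0) = (120 + j140)/(220 + j140)

Γ ≈ 0.676 + j0.206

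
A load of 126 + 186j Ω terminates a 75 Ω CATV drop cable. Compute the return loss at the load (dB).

Γ = (51 + j186)/(201 + j186), |Γ| = 0.704
RL = −20·log₁₀|Γ| = −20·log₁₀(0.704)

RL ≈ 3.05 dB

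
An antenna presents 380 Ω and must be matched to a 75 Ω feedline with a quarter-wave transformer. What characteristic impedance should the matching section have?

Z_qwt ≈ 169 Ω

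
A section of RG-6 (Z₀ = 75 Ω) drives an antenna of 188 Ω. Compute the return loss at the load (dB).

Γ = (188 − 75)/(188 + 75) = 0.43
RL = −20·log₁₀|Γ| = −20·log₁₀(0.43)

RL ≈ 7.34 dB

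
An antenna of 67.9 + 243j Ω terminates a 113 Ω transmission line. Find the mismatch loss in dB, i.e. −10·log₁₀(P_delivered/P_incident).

Γ = (-45.1 + j243)/(180.9 + j243), |Γ| = 0.816
|Γ|² = 0.666, so P_del/P_inc = 1 − |Γ|² = 0.334
ML = −10·log₁₀(1 − |Γ|²)

mismatch loss ≈ 4.76 dB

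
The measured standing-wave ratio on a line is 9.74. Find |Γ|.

|Γ| = (S − 1)/(S + 1) = (9.74 − 1)/(9.74 + 1) = 8.74/10.7

|Γ| ≈ 0.814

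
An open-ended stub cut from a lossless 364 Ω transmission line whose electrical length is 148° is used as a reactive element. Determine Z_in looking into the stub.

Z_in ≈ +j583 Ω

tan(βl) = -0.625
For an open-ended stub, Z_in = −jZ_0·cot(βl) = −jZ_0/tan(βl)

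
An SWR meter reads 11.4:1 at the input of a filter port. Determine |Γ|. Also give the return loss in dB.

|Γ| ≈ 0.839; return loss ≈ 1.53 dB

|Γ| = (S − 1)/(S + 1) = (11.4 − 1)/(11.4 + 1) = 10.4/12.4
RL = −20·log₁₀|Γ| = −20·log₁₀(0.839)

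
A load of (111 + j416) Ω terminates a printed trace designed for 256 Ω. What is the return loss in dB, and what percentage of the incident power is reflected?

RL ≈ 2 dB; 63.1% of incident power reflected

Γ = (-145 + j416)/(367 + j416), |Γ| = 0.794
RL = −20·log₁₀(0.794) = 2 dB
P_refl/P_inc = |Γ|² = 0.631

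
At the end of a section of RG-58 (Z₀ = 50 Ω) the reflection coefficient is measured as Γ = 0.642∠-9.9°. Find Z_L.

Z_L ≈ 200 − j74.9 Ω

Z_L = Z_0·(1 + Γ)/(1 − Γ) = 50·(1.63 − j0.11)/(0.368 + j0.11)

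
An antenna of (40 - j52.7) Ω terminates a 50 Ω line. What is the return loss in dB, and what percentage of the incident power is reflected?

Γ = (-10 − j52.7)/(90 − j52.7), |Γ| = 0.514
RL = −20·log₁₀(0.514) = 5.78 dB
P_refl/P_inc = |Γ|² = 0.265

RL ≈ 5.78 dB; 26.5% of incident power reflected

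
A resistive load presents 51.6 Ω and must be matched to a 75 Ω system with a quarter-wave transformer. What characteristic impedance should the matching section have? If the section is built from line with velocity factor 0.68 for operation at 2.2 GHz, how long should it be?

Z_qwt ≈ 62.2 Ω; length ≈ 2.32 cm

Z_qwt = √(Z_0·R_L) = √(75 × 51.6) = √3870
λ = 0.68·c/f = 0.0927 m, so l = λ/4 = 0.0232 m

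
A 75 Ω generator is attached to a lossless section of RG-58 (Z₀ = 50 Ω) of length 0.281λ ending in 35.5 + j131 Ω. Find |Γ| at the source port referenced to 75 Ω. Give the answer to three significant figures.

|Γ| ≈ 0.891

βl = 2π × 0.281 = 101°
tan(βl) = -5.07
Z_in = Z_0·(Z_L + jZ_0·tanβl)/(Z_0 + jZ_L·tanβl) = 4.37 − j7.47 Ω
Γ_s = (Z_in − Z_s)/(Z_in + Z_s) = (-70.6 − j7.47)/(79.4 − j7.47), |Γ_s| = 0.891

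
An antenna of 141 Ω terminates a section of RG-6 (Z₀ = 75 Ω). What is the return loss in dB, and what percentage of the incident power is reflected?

RL ≈ 10.3 dB; 9.34% of incident power reflected

Γ = (141 − 75)/(141 + 75) = 0.306
RL = −20·log₁₀(0.306) = 10.3 dB
P_refl/P_inc = |Γ|² = 0.0934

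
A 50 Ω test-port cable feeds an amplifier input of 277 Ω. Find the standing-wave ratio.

For a purely resistive load, VSWR = R_L/Z_0 or Z_0/R_L (whichever > 1) = 277/50

VSWR ≈ 5.54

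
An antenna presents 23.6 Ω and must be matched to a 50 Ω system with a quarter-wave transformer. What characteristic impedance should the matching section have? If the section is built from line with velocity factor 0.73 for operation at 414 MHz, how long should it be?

Z_qwt ≈ 34.4 Ω; length ≈ 13.2 cm

Z_qwt = √(Z_0·R_L) = √(50 × 23.6) = √1180
λ = 0.73·c/f = 0.529 m, so l = λ/4 = 0.132 m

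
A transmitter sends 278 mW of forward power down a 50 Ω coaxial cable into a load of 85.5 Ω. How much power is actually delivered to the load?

Γ = (85.5 − 50)/(85.5 + 50) = 0.262
|Γ|² = 0.0686
P_refl = |Γ|²·P_inc = 19.1 mW, P_del = (1 − |Γ|²)·P_inc = 259 mW

P_delivered ≈ 259 mW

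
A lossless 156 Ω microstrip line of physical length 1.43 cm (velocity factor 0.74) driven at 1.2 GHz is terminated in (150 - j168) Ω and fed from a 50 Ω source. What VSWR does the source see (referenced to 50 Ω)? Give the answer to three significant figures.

VSWR ≈ 3.54

λ = v/f = 0.74·c / 1.2 GHz = 0.185 m
βl = 2π·l/λ = 2π × 0.0773 = 27.8°
tan(βl) = 0.528
Z_in = Z_0·(Z_L + jZ_0·tanβl)/(Z_0 + jZ_L·tanβl) = 70.6 − j77.4 Ω
Γ_s = (Z_in − Z_s)/(Z_in + Z_s) = (20.6 − j77.4)/(121 − j77.4), |Γ_s| = 0.559
VSWR = (1 + |Γ_s|)/(1 − |Γ_s|)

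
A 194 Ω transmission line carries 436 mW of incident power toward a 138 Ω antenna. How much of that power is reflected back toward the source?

Γ = (138 − 194)/(138 + 194) = -0.169
|Γ|² = 0.0285
P_refl = |Γ|²·P_inc = 12.4 mW, P_del = (1 − |Γ|²)·P_inc = 424 mW

P_reflected ≈ 12.4 mW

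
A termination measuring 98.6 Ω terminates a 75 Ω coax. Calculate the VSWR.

Γ = (98.6 − 75)/(98.6 + 75) = 0.136
VSWR = (1 + 0.136)/(1 − 0.136)

VSWR ≈ 1.31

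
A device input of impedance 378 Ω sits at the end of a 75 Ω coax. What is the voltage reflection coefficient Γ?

Γ = 0.669

Γ = (Z_L − Z_0)/(Z_L + Z_0) = (378 − 75)/(378 + 75) = 303/453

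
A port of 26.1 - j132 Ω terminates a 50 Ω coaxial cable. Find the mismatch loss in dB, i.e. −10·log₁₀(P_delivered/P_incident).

Γ = (-23.9 − j132)/(76.1 − j132), |Γ| = 0.88
|Γ|² = 0.775, so P_del/P_inc = 1 − |Γ|² = 0.225
ML = −10·log₁₀(1 − |Γ|²)

mismatch loss ≈ 6.48 dB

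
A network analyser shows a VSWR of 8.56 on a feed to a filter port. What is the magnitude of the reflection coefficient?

|Γ| ≈ 0.791

|Γ| = (S − 1)/(S + 1) = (8.56 − 1)/(8.56 + 1) = 7.56/9.56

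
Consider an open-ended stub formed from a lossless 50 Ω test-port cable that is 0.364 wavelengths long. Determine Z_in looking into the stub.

βl = 2π × 0.364 = 131°
tan(βl) = -1.15
For an open-ended stub, Z_in = −jZ_0·cot(βl) = −jZ_0/tan(βl)

Z_in ≈ +j43.5 Ω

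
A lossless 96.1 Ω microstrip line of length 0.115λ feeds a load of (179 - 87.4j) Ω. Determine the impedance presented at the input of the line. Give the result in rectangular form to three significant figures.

βl = 2π × 0.115 = 41.4°
tan(βl) = tan(41.4°) = 0.882
Z_in = Z_0·(Z_L + jZ_0·tanβl)/(Z_0 + jZ_L·tanβl)
     = 96.1·(179 − j2.68)/(173 + j158)

Z_in ≈ 53.5 − j50.3 Ω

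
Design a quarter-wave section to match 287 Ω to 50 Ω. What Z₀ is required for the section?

Z_qwt ≈ 120 Ω

Z_qwt = √(Z_0·R_L) = √(50 × 287) = √14350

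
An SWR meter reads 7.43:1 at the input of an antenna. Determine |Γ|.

|Γ| ≈ 0.763

|Γ| = (S − 1)/(S + 1) = (7.43 − 1)/(7.43 + 1) = 6.43/8.43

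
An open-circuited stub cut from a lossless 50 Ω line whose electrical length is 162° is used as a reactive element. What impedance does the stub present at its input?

tan(βl) = -0.325
For an open-circuited stub, Z_in = −jZ_0·cot(βl) = −jZ_0/tan(βl)

Z_in ≈ +j154 Ω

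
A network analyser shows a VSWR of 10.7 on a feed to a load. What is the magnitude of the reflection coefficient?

|Γ| = (S − 1)/(S + 1) = (10.7 − 1)/(10.7 + 1) = 9.7/11.7

|Γ| ≈ 0.829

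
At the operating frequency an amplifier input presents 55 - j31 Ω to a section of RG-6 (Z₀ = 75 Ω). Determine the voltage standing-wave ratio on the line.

Γ = (Z_L − Z_0)/(Z_L + Z_0) = (-20 − j31)/(130 − j31)
|Γ| = 36.9/134 = 0.276
VSWR = (1 + |Γ|)/(1 − |Γ|) = 1.28/0.724

VSWR ≈ 1.76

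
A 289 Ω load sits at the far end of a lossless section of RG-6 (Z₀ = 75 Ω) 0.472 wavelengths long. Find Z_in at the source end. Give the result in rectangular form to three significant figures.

Z_in ≈ 203 + j126 Ω

βl = 2π × 0.472 = 170°
tan(βl) = tan(170°) = -0.178
Z_in = Z_0·(Z_L + jZ_0·tanβl)/(Z_0 + jZ_L·tanβl)
     = 75·(289 − j13.3)/(75 − j51.4)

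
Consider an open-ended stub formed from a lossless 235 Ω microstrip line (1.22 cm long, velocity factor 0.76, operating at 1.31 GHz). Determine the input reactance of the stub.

λ = v/f = 0.76·c / 1.31 GHz = 0.174 m
βl = 2π·l/λ = 2π × 0.0701 = 25.2°
tan(βl) = 0.471
For an open-ended stub, Z_in = −jZ_0·cot(βl) = −jZ_0/tan(βl)

X_in ≈ -499 Ω (capacitive)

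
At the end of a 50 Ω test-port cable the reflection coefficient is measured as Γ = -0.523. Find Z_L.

Z_L ≈ 15.7 Ω

Z_L = Z_0·(1 + Γ)/(1 − Γ) = 50·(0.477)/(1.52)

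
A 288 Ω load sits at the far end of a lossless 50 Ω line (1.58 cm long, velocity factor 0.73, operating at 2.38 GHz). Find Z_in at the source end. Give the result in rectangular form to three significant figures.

λ = v/f = 0.73·c / 2.38 GHz = 0.092 m
βl = 2π·l/λ = 2π × 0.172 = 61.8°
tan(βl) = tan(61.8°) = 1.87
Z_in = Z_0·(Z_L + jZ_0·tanβl)/(Z_0 + jZ_L·tanβl)
     = 50·(288 + j93.3)/(50 + j537)

Z_in ≈ 11.1 − j25.8 Ω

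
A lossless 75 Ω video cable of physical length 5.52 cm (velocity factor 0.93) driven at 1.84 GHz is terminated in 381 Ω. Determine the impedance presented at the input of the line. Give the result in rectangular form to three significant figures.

Z_in ≈ 25.2 + j61 Ω

λ = v/f = 0.93·c / 1.84 GHz = 0.152 m
βl = 2π·l/λ = 2π × 0.364 = 131°
tan(βl) = tan(131°) = -1.15
Z_in = Z_0·(Z_L + jZ_0·tanβl)/(Z_0 + jZ_L·tanβl)
     = 75·(381 − j86.1)/(75 − j437)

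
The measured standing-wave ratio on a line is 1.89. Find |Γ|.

|Γ| ≈ 0.308

|Γ| = (S − 1)/(S + 1) = (1.89 − 1)/(1.89 + 1) = 0.89/2.89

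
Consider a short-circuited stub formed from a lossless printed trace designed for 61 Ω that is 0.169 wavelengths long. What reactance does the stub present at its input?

X_in ≈ 109 Ω (inductive)

βl = 2π × 0.169 = 60.8°
tan(βl) = 1.79
For a short-circuited stub, Z_in = jZ_0·tan(βl)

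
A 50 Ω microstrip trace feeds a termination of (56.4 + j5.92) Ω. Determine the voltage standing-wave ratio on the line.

Γ = (Z_L − Z_0)/(Z_L + Z_0) = (6.4 + j5.92)/(106.4 + j5.92)
|Γ| = 8.72/107 = 0.0818
VSWR = (1 + |Γ|)/(1 − |Γ|) = 1.08/0.918

VSWR ≈ 1.18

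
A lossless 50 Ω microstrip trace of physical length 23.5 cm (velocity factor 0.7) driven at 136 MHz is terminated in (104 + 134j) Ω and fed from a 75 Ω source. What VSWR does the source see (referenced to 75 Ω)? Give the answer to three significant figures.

λ = v/f = 0.7·c / 136 MHz = 1.54 m
βl = 2π·l/λ = 2π × 0.152 = 54.8°
tan(βl) = 1.42
Z_in = Z_0·(Z_L + jZ_0·tanβl)/(Z_0 + jZ_L·tanβl) = 18.9 − j53.3 Ω
Γ_s = (Z_in − Z_s)/(Z_in + Z_s) = (-56.1 − j53.3)/(93.9 − j53.3), |Γ_s| = 0.716
VSWR = (1 + |Γ_s|)/(1 − |Γ_s|)

VSWR ≈ 6.04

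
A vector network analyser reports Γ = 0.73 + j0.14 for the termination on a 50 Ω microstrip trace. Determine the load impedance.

Z_L ≈ 242 + j151 Ω

Z_L = Z_0·(1 + Γ)/(1 − Γ) = 50·(1.73 + j0.14)/(0.27 − j0.14)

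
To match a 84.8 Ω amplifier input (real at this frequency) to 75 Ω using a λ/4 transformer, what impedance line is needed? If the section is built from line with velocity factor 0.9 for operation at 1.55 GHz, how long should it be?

Z_qwt = √(Z_0·R_L) = √(75 × 84.8) = √6360
λ = 0.9·c/f = 0.174 m, so l = λ/4 = 0.0435 m

Z_qwt ≈ 79.7 Ω; length ≈ 4.35 cm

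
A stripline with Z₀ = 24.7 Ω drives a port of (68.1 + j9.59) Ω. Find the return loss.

RL ≈ 6.44 dB

Γ = (43.4 + j9.59)/(92.8 + j9.59), |Γ| = 0.476
RL = −20·log₁₀|Γ| = −20·log₁₀(0.476)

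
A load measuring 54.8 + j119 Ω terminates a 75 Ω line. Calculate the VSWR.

VSWR ≈ 5.36

Γ = (Z_L − Z_0)/(Z_L + Z_0) = (-20.2 + j119)/(129.8 + j119)
|Γ| = 121/176 = 0.685
VSWR = (1 + |Γ|)/(1 − |Γ|) = 1.69/0.315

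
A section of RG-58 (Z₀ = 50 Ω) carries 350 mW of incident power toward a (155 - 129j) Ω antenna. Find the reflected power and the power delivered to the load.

|Γ| = |(105 − j129)/(205 − j129)| = 0.687
|Γ|² = 0.472
P_refl = |Γ|²·P_inc = 165 mW, P_del = (1 − |Γ|²)·P_inc = 185 mW

P_reflected ≈ 165 mW; P_delivered ≈ 185 mW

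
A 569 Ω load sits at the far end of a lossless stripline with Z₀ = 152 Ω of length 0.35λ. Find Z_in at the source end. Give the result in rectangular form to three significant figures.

Z_in ≈ 59.8 + j98.8 Ω

βl = 2π × 0.35 = 126°
tan(βl) = tan(126°) = -1.38
Z_in = Z_0·(Z_L + jZ_0·tanβl)/(Z_0 + jZ_L·tanβl)
     = 152·(569 − j209)/(152 − j783)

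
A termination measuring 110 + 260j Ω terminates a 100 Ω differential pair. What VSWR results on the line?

Γ = (Z_L − Z_0)/(Z_L + Z_0) = (10 + j260)/(210 + j260)
|Γ| = 260/334 = 0.779
VSWR = (1 + |Γ|)/(1 − |Γ|) = 1.78/0.221

VSWR ≈ 8.03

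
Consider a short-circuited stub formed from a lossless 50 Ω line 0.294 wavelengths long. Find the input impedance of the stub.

Z_in ≈ −j176 Ω

βl = 2π × 0.294 = 106°
tan(βl) = -3.52
For a short-circuited stub, Z_in = jZ_0·tan(βl)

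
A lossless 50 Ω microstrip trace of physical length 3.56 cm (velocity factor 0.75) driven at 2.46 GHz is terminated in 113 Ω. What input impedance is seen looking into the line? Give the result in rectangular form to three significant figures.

Z_in ≈ 42 + j37.6 Ω

λ = v/f = 0.75·c / 2.46 GHz = 0.0915 m
βl = 2π·l/λ = 2π × 0.389 = 140°
tan(βl) = tan(140°) = -0.835
Z_in = Z_0·(Z_L + jZ_0·tanβl)/(Z_0 + jZ_L·tanβl)
     = 50·(113 − j41.8)/(50 − j94.4)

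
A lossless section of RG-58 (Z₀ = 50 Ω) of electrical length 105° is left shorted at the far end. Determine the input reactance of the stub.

tan(βl) = -3.73
For a shorted stub, Z_in = jZ_0·tan(βl)

X_in ≈ -187 Ω (capacitive)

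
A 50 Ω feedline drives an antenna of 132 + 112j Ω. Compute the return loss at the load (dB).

Γ = (82 + j112)/(182 + j112), |Γ| = 0.65
RL = −20·log₁₀|Γ| = −20·log₁₀(0.65)

RL ≈ 3.75 dB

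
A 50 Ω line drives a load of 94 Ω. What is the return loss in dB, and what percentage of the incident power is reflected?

Γ = (94 − 50)/(94 + 50) = 0.306
RL = −20·log₁₀(0.306) = 10.3 dB
P_refl/P_inc = |Γ|² = 0.0934

RL ≈ 10.3 dB; 9.34% of incident power reflected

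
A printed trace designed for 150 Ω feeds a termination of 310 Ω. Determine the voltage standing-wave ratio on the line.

For a purely resistive load, VSWR = R_L/Z_0 or Z_0/R_L (whichever > 1) = 310/150

VSWR ≈ 2.07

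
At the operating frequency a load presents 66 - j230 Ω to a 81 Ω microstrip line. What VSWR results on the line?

Γ = (Z_L − Z_0)/(Z_L + Z_0) = (-15 − j230)/(147 − j230)
|Γ| = 230/273 = 0.844
VSWR = (1 + |Γ|)/(1 − |Γ|) = 1.84/0.156

VSWR ≈ 11.9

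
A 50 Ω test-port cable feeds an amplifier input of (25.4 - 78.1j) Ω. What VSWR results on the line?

Γ = (Z_L − Z_0)/(Z_L + Z_0) = (-24.6 − j78.1)/(75.4 − j78.1)
|Γ| = 81.9/109 = 0.754
VSWR = (1 + |Γ|)/(1 − |Γ|) = 1.75/0.246

VSWR ≈ 7.14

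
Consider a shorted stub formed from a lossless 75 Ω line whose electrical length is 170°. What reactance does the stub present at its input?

tan(βl) = -0.176
For a shorted stub, Z_in = jZ_0·tan(βl)

X_in ≈ -13.2 Ω (capacitive)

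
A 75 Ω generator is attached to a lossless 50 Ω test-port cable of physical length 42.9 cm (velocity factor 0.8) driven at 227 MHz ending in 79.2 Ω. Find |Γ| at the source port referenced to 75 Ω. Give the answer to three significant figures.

|Γ| ≈ 0.243

λ = v/f = 0.8·c / 227 MHz = 1.06 m
βl = 2π·l/λ = 2π × 0.406 = 146°
tan(βl) = -0.673
Z_in = Z_0·(Z_L + jZ_0·tanβl)/(Z_0 + jZ_L·tanβl) = 53.9 + j23.8 Ω
Γ_s = (Z_in − Z_s)/(Z_in + Z_s) = (-21.1 + j23.8)/(129 + j23.8), |Γ_s| = 0.243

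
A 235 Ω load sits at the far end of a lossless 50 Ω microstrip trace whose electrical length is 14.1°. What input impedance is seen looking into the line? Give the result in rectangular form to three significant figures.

tan(βl) = tan(14.1°) = 0.251
Z_in = Z_0·(Z_L + jZ_0·tanβl)/(Z_0 + jZ_L·tanβl)
     = 50·(235 + j12.6)/(50 + j59)

Z_in ≈ 104 − j111 Ω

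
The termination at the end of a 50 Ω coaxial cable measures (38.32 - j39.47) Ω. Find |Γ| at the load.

|Γ| ≈ 0.425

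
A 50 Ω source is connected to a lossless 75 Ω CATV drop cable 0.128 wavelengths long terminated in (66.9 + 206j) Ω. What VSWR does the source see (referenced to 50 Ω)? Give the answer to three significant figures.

βl = 2π × 0.128 = 46.1°
tan(βl) = 1.04
Z_in = Z_0·(Z_L + jZ_0·tanβl)/(Z_0 + jZ_L·tanβl) = 32.4 − j137 Ω
Γ_s = (Z_in − Z_s)/(Z_in + Z_s) = (-17.6 − j137)/(82.4 − j137), |Γ_s| = 0.864
VSWR = (1 + |Γ_s|)/(1 − |Γ_s|)

VSWR ≈ 13.7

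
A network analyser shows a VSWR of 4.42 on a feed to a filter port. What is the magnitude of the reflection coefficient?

|Γ| = (S − 1)/(S + 1) = (4.42 − 1)/(4.42 + 1) = 3.42/5.42

|Γ| ≈ 0.631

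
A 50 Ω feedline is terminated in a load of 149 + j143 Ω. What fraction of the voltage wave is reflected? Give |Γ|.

|Γ| ≈ 0.71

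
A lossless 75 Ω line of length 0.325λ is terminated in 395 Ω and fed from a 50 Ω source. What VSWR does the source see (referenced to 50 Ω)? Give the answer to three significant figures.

βl = 2π × 0.325 = 117°
tan(βl) = -1.96
Z_in = Z_0·(Z_L + jZ_0·tanβl)/(Z_0 + jZ_L·tanβl) = 17.8 + j36.5 Ω
Γ_s = (Z_in − Z_s)/(Z_in + Z_s) = (-32.2 + j36.5)/(67.8 + j36.5), |Γ_s| = 0.633
VSWR = (1 + |Γ_s|)/(1 − |Γ_s|)

VSWR ≈ 4.44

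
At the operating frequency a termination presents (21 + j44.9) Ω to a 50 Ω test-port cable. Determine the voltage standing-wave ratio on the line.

Γ = (Z_L − Z_0)/(Z_L + Z_0) = (-29 + j44.9)/(71 + j44.9)
|Γ| = 53.5/84 = 0.636
VSWR = (1 + |Γ|)/(1 − |Γ|) = 1.64/0.364

VSWR ≈ 4.5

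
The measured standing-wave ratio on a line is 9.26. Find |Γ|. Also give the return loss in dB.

|Γ| ≈ 0.805; return loss ≈ 1.88 dB

|Γ| = (S − 1)/(S + 1) = (9.26 − 1)/(9.26 + 1) = 8.26/10.3
RL = −20·log₁₀|Γ| = −20·log₁₀(0.805)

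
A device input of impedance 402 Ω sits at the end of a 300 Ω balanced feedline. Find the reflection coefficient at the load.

Γ = 0.145

Γ = (Z_L − Z_0)/(Z_L + Z_0) = (402 − 300)/(402 + 300) = 102/702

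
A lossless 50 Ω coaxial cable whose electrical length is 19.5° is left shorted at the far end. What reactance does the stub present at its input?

X_in ≈ 17.7 Ω (inductive)

tan(βl) = 0.354
For a shorted stub, Z_in = jZ_0·tan(βl)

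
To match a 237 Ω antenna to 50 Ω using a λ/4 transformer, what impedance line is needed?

Z_qwt ≈ 109 Ω

Z_qwt = √(Z_0·R_L) = √(50 × 237) = √11850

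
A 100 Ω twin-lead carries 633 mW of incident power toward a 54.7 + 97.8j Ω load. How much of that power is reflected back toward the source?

P_reflected ≈ 220 mW

|Γ| = |(-45.3 + j97.8)/(154.7 + j97.8)| = 0.589
|Γ|² = 0.347
P_refl = |Γ|²·P_inc = 220 mW, P_del = (1 − |Γ|²)·P_inc = 413 mW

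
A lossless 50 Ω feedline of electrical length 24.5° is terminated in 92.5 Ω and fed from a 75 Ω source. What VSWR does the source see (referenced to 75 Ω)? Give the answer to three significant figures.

VSWR ≈ 1.61

tan(βl) = 0.456
Z_in = Z_0·(Z_L + jZ_0·tanβl)/(Z_0 + jZ_L·tanβl) = 65.3 − j32.3 Ω
Γ_s = (Z_in − Z_s)/(Z_in + Z_s) = (-9.7 − j32.3)/(140 − j32.3), |Γ_s| = 0.234
VSWR = (1 + |Γ_s|)/(1 − |Γ_s|)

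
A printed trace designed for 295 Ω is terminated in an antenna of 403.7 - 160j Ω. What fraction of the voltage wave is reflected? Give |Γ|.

Γ = (Z_L − Z_0)/(Z_L + Z_0) = (108.7 − j160)/(698.7 − j160)
|Γ| = 193/717

|Γ| ≈ 0.27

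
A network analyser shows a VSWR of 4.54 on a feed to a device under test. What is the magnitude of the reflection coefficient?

|Γ| ≈ 0.639

|Γ| = (S − 1)/(S + 1) = (4.54 − 1)/(4.54 + 1) = 3.54/5.54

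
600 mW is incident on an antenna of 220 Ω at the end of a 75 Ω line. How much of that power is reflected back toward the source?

P_reflected ≈ 145 mW

Γ = (220 − 75)/(220 + 75) = 0.492
|Γ|² = 0.242
P_refl = |Γ|²·P_inc = 145 mW, P_del = (1 − |Γ|²)·P_inc = 455 mW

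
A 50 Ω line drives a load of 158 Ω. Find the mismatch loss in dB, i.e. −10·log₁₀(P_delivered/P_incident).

Γ = (158 − 50)/(158 + 50) = 0.519
|Γ|² = 0.27, so P_del/P_inc = 1 − |Γ|² = 0.73
ML = −10·log₁₀(1 − |Γ|²)

mismatch loss ≈ 1.36 dB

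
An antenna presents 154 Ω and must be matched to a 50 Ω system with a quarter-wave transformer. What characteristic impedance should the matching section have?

Z_qwt = √(Z_0·R_L) = √(50 × 154) = √7700

Z_qwt ≈ 87.7 Ω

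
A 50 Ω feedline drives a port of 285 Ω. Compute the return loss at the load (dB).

Γ = (285 − 50)/(285 + 50) = 0.701
RL = −20·log₁₀|Γ| = −20·log₁₀(0.701)

RL ≈ 3.08 dB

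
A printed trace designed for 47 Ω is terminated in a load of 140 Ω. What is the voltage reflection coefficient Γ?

Γ = 0.497

Γ = (Z_L − Z_0)/(Z_L + Z_0) = (140 − 47)/(140 + 47) = 93/187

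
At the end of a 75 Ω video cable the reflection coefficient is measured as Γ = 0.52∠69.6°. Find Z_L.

Z_L ≈ 60.3 + j80.5 Ω

Z_L = Z_0·(1 + Γ)/(1 − Γ) = 75·(1.18 + j0.487)/(0.819 − j0.487)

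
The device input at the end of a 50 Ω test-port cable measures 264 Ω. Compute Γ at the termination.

Γ = (Z_L − Z_0)/(Z_L + Z_0) = (264 − 50)/(264 + 50) = 214/314

Γ = 0.682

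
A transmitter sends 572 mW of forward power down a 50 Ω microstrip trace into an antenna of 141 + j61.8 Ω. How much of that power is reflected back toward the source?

P_reflected ≈ 172 mW

|Γ| = |(91 + j61.8)/(191 + j61.8)| = 0.548
|Γ|² = 0.3
P_refl = |Γ|²·P_inc = 172 mW, P_del = (1 − |Γ|²)·P_inc = 400 mW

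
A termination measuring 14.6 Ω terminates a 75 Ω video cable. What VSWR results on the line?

VSWR ≈ 5.14

For a purely resistive load, VSWR = R_L/Z_0 or Z_0/R_L (whichever > 1) = 75/14.6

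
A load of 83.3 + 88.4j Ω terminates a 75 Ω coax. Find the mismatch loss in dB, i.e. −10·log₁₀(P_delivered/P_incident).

Γ = (8.3 + j88.4)/(158.3 + j88.4), |Γ| = 0.49
|Γ|² = 0.24, so P_del/P_inc = 1 − |Γ|² = 0.76
ML = −10·log₁₀(1 − |Γ|²)

mismatch loss ≈ 1.19 dB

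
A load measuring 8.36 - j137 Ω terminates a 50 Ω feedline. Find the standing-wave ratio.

VSWR ≈ 51

Γ = (Z_L − Z_0)/(Z_L + Z_0) = (-41.64 − j137)/(58.36 − j137)
|Γ| = 143/149 = 0.962
VSWR = (1 + |Γ|)/(1 − |Γ|) = 1.96/0.0384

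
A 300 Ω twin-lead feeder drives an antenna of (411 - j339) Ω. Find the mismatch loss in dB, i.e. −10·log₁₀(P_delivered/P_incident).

Γ = (111 − j339)/(711 − j339), |Γ| = 0.453
|Γ|² = 0.205, so P_del/P_inc = 1 − |Γ|² = 0.795
ML = −10·log₁₀(1 − |Γ|²)

mismatch loss ≈ 0.997 dB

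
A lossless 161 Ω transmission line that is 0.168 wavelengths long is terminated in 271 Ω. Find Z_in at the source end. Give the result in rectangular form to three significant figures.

Z_in ≈ 113 − j53 Ω

βl = 2π × 0.168 = 60.5°
tan(βl) = tan(60.5°) = 1.77
Z_in = Z_0·(Z_L + jZ_0·tanβl)/(Z_0 + jZ_L·tanβl)
     = 161·(271 + j284)/(161 + j479)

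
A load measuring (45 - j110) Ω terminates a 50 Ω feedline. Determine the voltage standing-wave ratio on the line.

Γ = (Z_L − Z_0)/(Z_L + Z_0) = (-5 − j110)/(95 − j110)
|Γ| = 110/145 = 0.758
VSWR = (1 + |Γ|)/(1 − |Γ|) = 1.76/0.242

VSWR ≈ 7.25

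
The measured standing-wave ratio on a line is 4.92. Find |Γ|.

|Γ| = (S − 1)/(S + 1) = (4.92 − 1)/(4.92 + 1) = 3.92/5.92

|Γ| ≈ 0.662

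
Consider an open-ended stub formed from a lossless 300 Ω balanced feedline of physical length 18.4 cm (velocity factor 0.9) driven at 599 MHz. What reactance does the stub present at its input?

X_in ≈ 461 Ω (inductive)

λ = v/f = 0.9·c / 599 MHz = 0.451 m
βl = 2π·l/λ = 2π × 0.408 = 147°
tan(βl) = -0.651
For an open-ended stub, Z_in = −jZ_0·cot(βl) = −jZ_0/tan(βl)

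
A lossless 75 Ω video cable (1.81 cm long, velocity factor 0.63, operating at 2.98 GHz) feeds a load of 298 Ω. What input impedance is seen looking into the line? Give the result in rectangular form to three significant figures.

λ = v/f = 0.63·c / 2.98 GHz = 0.0634 m
βl = 2π·l/λ = 2π × 0.285 = 103°
tan(βl) = tan(103°) = -4.42
Z_in = Z_0·(Z_L + jZ_0·tanβl)/(Z_0 + jZ_L·tanβl)
     = 75·(298 − j332)/(75 − j1320)

Z_in ≈ 19.8 + j15.8 Ω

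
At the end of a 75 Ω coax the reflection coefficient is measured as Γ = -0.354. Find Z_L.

Z_L = Z_0·(1 + Γ)/(1 − Γ) = 75·(0.646)/(1.35)

Z_L ≈ 35.8 Ω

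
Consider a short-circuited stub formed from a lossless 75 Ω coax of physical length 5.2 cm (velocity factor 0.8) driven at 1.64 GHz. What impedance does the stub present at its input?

Z_in ≈ −j96.3 Ω

λ = v/f = 0.8·c / 1.64 GHz = 0.146 m
βl = 2π·l/λ = 2π × 0.355 = 128°
tan(βl) = -1.28
For a short-circuited stub, Z_in = jZ_0·tan(βl)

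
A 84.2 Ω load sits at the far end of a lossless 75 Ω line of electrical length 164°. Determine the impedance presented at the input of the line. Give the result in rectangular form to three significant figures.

Z_in ≈ 82.6 + j5.07 Ω

tan(βl) = tan(164°) = -0.287
Z_in = Z_0·(Z_L + jZ_0·tanβl)/(Z_0 + jZ_L·tanβl)
     = 75·(84.2 − j21.5)/(75 − j24.1)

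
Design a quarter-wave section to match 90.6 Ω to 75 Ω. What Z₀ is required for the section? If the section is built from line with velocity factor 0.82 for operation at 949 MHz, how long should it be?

Z_qwt ≈ 82.4 Ω; length ≈ 6.48 cm

Z_qwt = √(Z_0·R_L) = √(75 × 90.6) = √6795
λ = 0.82·c/f = 0.259 m, so l = λ/4 = 0.0648 m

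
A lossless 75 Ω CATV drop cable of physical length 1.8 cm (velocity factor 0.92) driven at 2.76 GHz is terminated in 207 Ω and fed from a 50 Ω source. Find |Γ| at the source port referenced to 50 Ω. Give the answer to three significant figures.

|Γ| ≈ 0.396

λ = v/f = 0.92·c / 2.76 GHz = 0.1 m
βl = 2π·l/λ = 2π × 0.18 = 64.8°
tan(βl) = 2.13
Z_in = Z_0·(Z_L + jZ_0·tanβl)/(Z_0 + jZ_L·tanβl) = 32.3 − j29.8 Ω
Γ_s = (Z_in − Z_s)/(Z_in + Z_s) = (-17.7 − j29.8)/(82.3 − j29.8), |Γ_s| = 0.396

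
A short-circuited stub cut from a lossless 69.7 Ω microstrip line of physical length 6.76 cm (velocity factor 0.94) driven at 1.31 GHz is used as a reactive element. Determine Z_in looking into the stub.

λ = v/f = 0.94·c / 1.31 GHz = 0.215 m
βl = 2π·l/λ = 2π × 0.314 = 113°
tan(βl) = -2.35
For a short-circuited stub, Z_in = jZ_0·tan(βl)

Z_in ≈ −j164 Ω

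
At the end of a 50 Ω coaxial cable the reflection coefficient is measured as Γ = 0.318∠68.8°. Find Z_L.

Z_L ≈ 51.6 + j34 Ω

Z_L = Z_0·(1 + Γ)/(1 − Γ) = 50·(1.11 + j0.296)/(0.885 − j0.296)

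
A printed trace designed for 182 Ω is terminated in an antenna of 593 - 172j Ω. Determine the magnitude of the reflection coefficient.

Γ = (Z_L − Z_0)/(Z_L + Z_0) = (411 − j172)/(775 − j172)
|Γ| = 446/794

|Γ| ≈ 0.561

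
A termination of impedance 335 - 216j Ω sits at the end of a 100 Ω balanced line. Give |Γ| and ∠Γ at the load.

Γ ≈ 0.657 ∠ -16.2°

Γ = (Z_L − Z_0)/(Z_L + Z_0) = (235 − j216)/(435 − j216)
|Γ| = 319/486 = 0.657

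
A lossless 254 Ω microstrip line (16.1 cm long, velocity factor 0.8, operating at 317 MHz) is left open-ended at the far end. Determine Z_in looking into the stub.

λ = v/f = 0.8·c / 317 MHz = 0.757 m
βl = 2π·l/λ = 2π × 0.213 = 76.6°
tan(βl) = 4.18
For an open-ended stub, Z_in = −jZ_0·cot(βl) = −jZ_0/tan(βl)

Z_in ≈ −j60.7 Ω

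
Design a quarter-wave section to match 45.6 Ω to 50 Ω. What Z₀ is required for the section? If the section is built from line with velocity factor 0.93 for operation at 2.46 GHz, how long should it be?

Z_qwt ≈ 47.7 Ω; length ≈ 2.84 cm

Z_qwt = √(Z_0·R_L) = √(50 × 45.6) = √2280
λ = 0.93·c/f = 0.113 m, so l = λ/4 = 0.0284 m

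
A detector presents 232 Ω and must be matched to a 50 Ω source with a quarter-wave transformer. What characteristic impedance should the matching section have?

Z_qwt = √(Z_0·R_L) = √(50 × 232) = √11600

Z_qwt ≈ 108 Ω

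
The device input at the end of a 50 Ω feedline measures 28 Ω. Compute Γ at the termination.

Γ = (Z_L − Z_0)/(Z_L + Z_0) = (28 − 50)/(28 + 50) = -22/78

Γ = -0.282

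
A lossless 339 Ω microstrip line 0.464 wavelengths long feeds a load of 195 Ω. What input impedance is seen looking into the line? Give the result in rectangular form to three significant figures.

Z_in ≈ 202 − j51.3 Ω

βl = 2π × 0.464 = 167°
tan(βl) = tan(167°) = -0.23
Z_in = Z_0·(Z_L + jZ_0·tanβl)/(Z_0 + jZ_L·tanβl)
     = 339·(195 − j78)/(339 − j44.9)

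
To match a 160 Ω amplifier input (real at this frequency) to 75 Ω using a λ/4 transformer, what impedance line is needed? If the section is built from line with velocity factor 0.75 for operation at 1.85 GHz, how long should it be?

Z_qwt = √(Z_0·R_L) = √(75 × 160) = √12000
λ = 0.75·c/f = 0.122 m, so l = λ/4 = 0.0304 m

Z_qwt ≈ 110 Ω; length ≈ 3.04 cm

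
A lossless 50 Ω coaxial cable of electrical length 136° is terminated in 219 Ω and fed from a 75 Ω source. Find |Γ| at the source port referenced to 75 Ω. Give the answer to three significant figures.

tan(βl) = -0.966
Z_in = Z_0·(Z_L + jZ_0·tanβl)/(Z_0 + jZ_L·tanβl) = 22.4 + j46.5 Ω
Γ_s = (Z_in − Z_s)/(Z_in + Z_s) = (-52.6 + j46.5)/(97.4 + j46.5), |Γ_s| = 0.65

|Γ| ≈ 0.65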